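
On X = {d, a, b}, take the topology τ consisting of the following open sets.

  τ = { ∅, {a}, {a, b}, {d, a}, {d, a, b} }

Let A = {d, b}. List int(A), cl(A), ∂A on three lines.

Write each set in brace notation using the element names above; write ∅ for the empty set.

int(A) = ∅
cl(A)  = {d, b}
∂A     = {d, b}

U open, U⊆A: ∅. int(A) = ⋃ = ∅
X∖A={a}, int(X∖A)={a}, hence cl(A)={d, b}
∂A: remove int from cl → {d, b}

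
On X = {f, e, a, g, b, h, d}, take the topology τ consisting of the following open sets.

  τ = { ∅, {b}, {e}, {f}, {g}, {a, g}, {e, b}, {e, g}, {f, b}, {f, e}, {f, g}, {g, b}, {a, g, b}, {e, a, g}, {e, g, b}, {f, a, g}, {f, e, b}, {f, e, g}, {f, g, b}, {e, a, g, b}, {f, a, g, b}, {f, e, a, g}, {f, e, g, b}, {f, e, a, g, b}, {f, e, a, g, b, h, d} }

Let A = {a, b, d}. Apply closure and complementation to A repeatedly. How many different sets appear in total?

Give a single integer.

8

complement {f, e, g, h}; its interior {f, e, g}; cl(A) = X∖{f, e, g} = {a, b, h, d}
With k = closure, c = complement:
  1. A     = {a, b, d}
  2. kA    = {a, b, h, d}
  3. cA    = {f, e, g, h}
  4. ckA   = {f, e, g}
  5. kcA   = {f, e, a, g, h, d}
  6. ckcA  = {b}
  7. kckcA = {b, h, d}
  8. ckckcA = {f, e, a, g}
k, c of each give nothing new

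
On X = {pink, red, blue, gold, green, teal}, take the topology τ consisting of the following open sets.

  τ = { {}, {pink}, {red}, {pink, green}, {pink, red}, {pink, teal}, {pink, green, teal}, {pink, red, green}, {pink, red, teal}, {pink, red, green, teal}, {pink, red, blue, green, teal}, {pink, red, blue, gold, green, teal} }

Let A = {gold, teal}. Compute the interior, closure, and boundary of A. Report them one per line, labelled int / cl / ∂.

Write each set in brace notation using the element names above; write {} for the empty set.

int(A) = {}
cl(A)  = {blue, gold, teal}
∂A     = {blue, gold, teal}

opens ⊆ A: {}; union → int = {}
complement {pink, red, blue, green}; its interior {pink, red, green}; cl(A) = X∖{pink, red, green} = {blue, gold, teal}
boundary = {blue, gold, teal} ∖ {} = {blue, gold, teal}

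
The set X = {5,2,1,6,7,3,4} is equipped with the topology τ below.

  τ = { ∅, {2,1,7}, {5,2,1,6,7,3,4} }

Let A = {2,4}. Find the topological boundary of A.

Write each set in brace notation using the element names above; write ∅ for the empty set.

opens ⊆ A: ∅; union → int = ∅
complement {5,1,6,7,3}; its interior ∅; cl(A) = X∖∅ = {5,2,1,6,7,3,4}
boundary = {5,2,1,6,7,3,4} ∖ ∅ = {5,2,1,6,7,3,4}

{5,2,1,6,7,3,4}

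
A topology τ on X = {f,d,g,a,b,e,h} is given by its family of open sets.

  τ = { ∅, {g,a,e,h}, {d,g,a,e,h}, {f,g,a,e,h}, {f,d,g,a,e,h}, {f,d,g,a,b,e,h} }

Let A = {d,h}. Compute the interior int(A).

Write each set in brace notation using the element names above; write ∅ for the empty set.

interior: largest open inside A is ∅ (from ∅)

∅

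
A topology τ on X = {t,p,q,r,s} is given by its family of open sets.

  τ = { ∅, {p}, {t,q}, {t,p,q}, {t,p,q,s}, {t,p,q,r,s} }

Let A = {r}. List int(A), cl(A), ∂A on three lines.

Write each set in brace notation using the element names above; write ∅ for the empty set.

interior: largest open inside A is ∅ (from ∅)
cl via duality: int({t,p,q,s}) = {t,p,q,s}, so X∖{t,p,q,s} = {r}
cl∖int = {r}

int(A) = ∅
cl(A)  = {r}
∂A     = {r}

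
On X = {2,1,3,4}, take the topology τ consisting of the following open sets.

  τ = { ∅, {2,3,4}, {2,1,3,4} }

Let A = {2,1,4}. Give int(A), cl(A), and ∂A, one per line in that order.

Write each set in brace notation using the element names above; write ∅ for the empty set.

int(A) = ∅
cl(A)  = {2,1,3,4}
∂A     = {2,1,3,4}

open subsets of A: ∅; so int(A) = ∅
closure: X∖int(X∖A) = X∖∅ = {2,1,3,4}
∂A = {2,1,3,4} minus ∅ = {2,1,3,4}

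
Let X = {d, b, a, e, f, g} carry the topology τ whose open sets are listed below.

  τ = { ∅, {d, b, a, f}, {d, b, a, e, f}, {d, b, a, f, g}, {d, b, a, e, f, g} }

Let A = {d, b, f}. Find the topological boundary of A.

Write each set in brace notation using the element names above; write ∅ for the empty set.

{d, b, a, e, f, g}

opens ⊆ A: ∅; union → int = ∅
complement {a, e, g}; its interior ∅; cl(A) = X∖∅ = {d, b, a, e, f, g}
boundary = {d, b, a, e, f, g} ∖ ∅ = {d, b, a, e, f, g}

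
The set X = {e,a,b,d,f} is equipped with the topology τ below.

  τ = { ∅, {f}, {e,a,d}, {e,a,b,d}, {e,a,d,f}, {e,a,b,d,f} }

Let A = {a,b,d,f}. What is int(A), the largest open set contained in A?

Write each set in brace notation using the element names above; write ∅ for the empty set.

{f}

U open, U⊆A: ∅, {f}. int(A) = ⋃ = {f}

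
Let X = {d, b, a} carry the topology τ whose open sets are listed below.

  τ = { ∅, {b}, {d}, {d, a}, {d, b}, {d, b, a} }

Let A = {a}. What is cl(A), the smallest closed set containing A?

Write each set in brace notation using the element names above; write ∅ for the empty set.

{a}

X∖A={d, b}, int(X∖A)={d, b}, hence cl(A)={a}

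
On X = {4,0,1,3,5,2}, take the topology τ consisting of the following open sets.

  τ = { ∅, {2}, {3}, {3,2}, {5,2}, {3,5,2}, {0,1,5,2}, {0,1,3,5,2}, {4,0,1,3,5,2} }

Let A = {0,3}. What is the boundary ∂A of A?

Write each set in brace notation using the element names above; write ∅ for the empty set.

open subsets of A: ∅, {3}; so int(A) = {3}
closure: X∖int(X∖A) = X∖{5,2} = {4,0,1,3}
∂A = {4,0,1,3} minus {3} = {4,0,1}

{4,0,1}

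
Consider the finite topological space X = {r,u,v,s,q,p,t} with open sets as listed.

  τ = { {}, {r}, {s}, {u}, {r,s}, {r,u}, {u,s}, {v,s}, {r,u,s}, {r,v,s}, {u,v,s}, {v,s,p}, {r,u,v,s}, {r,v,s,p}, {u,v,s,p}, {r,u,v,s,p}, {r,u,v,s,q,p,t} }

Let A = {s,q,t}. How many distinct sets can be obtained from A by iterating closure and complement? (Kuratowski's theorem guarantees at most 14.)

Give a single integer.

cl via duality: int({r,u,v,p}) = {r,u}, so X∖{r,u} = {v,s,q,p,t}
Write k for closure, c for complement:
  1. A     = {s,q,t}
  2. kA    = {v,s,q,p,t}
  3. cA    = {r,u,v,p}
  4. ckA   = {r,u}
  5. kcA   = {r,u,v,q,p,t}
  6. kckA  = {r,u,q,t}
  7. ckcA  = {s}
  8. ckckA = {v,s,p}
applying k or c yields no new set

8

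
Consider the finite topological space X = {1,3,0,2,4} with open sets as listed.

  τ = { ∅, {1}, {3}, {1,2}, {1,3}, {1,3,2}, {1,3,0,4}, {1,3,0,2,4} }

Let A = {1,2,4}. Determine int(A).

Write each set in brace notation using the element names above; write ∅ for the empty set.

open subsets of A: ∅, {1}, {1,2}; so int(A) = {1,2}

{1,2}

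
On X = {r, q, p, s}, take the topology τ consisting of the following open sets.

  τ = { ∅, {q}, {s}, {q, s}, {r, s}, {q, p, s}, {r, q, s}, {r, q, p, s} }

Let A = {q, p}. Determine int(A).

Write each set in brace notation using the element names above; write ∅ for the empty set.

opens ⊆ A: ∅, {q}; union → int = {q}

{q}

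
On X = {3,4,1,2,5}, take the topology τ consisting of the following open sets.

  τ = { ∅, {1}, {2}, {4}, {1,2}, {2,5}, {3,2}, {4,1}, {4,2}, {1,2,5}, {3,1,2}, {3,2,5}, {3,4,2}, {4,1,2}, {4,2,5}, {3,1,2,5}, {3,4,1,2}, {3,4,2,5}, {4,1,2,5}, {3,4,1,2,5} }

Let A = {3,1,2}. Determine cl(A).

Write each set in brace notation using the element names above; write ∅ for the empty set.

cl via duality: int({4,5}) = {4}, so X∖{4} = {3,1,2,5}

{3,1,2,5}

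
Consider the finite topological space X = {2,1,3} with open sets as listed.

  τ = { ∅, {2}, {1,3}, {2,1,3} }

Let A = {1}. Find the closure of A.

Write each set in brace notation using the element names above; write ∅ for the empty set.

{1,3}

closure: X∖int(X∖A) = X∖{2} = {1,3}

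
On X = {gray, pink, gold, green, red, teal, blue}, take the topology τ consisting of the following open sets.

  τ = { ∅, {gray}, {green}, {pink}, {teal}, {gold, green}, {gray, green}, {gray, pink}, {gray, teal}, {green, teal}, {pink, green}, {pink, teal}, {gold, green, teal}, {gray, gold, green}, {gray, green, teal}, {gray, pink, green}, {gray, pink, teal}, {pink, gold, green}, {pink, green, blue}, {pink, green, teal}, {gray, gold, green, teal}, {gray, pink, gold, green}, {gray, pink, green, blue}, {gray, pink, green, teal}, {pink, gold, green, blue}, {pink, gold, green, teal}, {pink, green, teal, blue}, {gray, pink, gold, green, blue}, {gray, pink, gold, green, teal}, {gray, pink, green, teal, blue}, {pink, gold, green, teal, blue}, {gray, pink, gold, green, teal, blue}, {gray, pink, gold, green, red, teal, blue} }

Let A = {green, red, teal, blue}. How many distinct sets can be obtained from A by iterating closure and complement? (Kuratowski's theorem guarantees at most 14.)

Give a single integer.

8

cl via duality: int({gray, pink, gold}) = {gray, pink}, so X∖{gray, pink} = {gold, green, red, teal, blue}
Write k for closure, c for complement:
  1. A     = {green, red, teal, blue}
  2. kA    = {gold, green, red, teal, blue}
  3. cA    = {gray, pink, gold}
  4. ckA   = {gray, pink}
  5. kcA   = {gray, pink, gold, red, blue}
  6. kckA  = {gray, pink, red, blue}
  7. ckcA  = {green, teal}
  8. ckckA = {gold, green, teal}
applying k or c yields no new set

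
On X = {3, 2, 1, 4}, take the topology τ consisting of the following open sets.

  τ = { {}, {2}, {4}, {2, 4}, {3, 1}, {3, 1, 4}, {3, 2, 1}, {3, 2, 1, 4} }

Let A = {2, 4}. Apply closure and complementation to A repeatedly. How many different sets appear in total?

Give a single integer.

2

complement {3, 1}; its interior {3, 1}; cl(A) = X∖{3, 1} = {2, 4}
With k = closure, c = complement:
  1. A     = {2, 4}
  2. cA    = {3, 1}
k, c of each give nothing new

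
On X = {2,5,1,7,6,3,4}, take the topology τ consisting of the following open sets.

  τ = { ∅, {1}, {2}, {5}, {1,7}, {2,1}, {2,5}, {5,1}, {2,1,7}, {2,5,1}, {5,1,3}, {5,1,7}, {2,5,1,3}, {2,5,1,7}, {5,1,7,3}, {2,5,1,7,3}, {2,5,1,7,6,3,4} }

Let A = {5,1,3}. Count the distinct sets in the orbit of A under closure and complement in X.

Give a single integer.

X∖A={2,7,6,4}, int(X∖A)={2}, hence cl(A)={5,1,7,6,3,4}
Orbit (k=closure, c=complement):
  1. A     = {5,1,3}
  2. kA    = {5,1,7,6,3,4}
  3. cA    = {2,7,6,4}
  4. ckA   = {2}
  5. kckA  = {2,6,4}
  6. ckckA = {5,1,7,3}
(closed under both — stop)

6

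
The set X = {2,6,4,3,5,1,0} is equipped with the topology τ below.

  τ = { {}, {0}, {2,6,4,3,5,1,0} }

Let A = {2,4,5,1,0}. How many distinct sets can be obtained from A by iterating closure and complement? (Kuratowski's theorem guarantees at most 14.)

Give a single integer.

6

complement {6,3}; its interior {}; cl(A) = X∖{} = {2,6,4,3,5,1,0}
With k = closure, c = complement:
  1. A     = {2,4,5,1,0}
  2. kA    = {2,6,4,3,5,1,0}
  3. cA    = {6,3}
  4. ckA   = {}
  5. kcA   = {2,6,4,3,5,1}
  6. ckcA  = {0}
k, c of each give nothing new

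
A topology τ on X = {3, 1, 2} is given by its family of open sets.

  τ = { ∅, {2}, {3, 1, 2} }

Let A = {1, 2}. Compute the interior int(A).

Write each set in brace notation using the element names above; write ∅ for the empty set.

U open, U⊆A: ∅, {2}. int(A) = ⋃ = {2}

{2}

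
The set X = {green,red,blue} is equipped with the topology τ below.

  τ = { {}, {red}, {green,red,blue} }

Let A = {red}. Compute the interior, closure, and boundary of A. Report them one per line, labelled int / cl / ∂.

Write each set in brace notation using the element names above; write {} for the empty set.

int(A) = {red}
cl(A)  = {green,red,blue}
∂A     = {green,blue}

open subsets of A: {}, {red}; so int(A) = {red}
closure: X∖int(X∖A) = X∖{} = {green,red,blue}
∂A = {green,red,blue} minus {red} = {green,blue}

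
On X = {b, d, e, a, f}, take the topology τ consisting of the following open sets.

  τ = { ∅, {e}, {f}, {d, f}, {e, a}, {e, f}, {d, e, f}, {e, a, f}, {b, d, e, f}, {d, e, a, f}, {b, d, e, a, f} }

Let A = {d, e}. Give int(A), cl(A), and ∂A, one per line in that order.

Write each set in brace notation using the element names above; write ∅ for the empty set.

opens ⊆ A: ∅, {e}; union → int = {e}
complement {b, a, f}; its interior {f}; cl(A) = X∖{f} = {b, d, e, a}
boundary = {b, d, e, a} ∖ {e} = {b, d, a}

int(A) = {e}
cl(A)  = {b, d, e, a}
∂A     = {b, d, a}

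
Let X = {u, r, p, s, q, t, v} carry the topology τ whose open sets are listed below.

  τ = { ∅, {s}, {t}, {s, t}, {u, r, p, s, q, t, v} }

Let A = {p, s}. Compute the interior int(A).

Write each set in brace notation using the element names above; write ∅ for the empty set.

open subsets of A: ∅, {s}; so int(A) = {s}

{s}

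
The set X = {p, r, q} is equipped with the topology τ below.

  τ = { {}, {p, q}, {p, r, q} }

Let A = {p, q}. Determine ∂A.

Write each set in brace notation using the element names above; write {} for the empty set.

{r}

interior: largest open inside A is {p, q} (from {}, {p, q})
cl via duality: int({r}) = {}, so X∖{} = {p, r, q}
cl∖int = {r}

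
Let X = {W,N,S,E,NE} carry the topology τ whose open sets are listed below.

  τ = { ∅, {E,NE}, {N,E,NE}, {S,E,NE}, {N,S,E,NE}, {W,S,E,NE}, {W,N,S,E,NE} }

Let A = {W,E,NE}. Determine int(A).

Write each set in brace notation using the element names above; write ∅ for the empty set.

{E,NE}

interior: largest open inside A is {E,NE} (from ∅, {E,NE})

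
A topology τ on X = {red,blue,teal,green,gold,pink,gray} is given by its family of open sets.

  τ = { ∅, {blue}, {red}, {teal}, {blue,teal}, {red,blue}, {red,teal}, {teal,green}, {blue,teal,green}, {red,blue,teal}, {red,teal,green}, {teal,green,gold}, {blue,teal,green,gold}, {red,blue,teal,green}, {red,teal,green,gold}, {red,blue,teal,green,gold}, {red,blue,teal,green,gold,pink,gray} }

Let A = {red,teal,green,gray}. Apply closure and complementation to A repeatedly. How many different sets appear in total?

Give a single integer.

cl via duality: int({blue,gold,pink}) = {blue}, so X∖{blue} = {red,teal,green,gold,pink,gray}
Write k for closure, c for complement:
  1. A     = {red,teal,green,gray}
  2. kA    = {red,teal,green,gold,pink,gray}
  3. cA    = {blue,gold,pink}
  4. ckA   = {blue}
  5. kcA   = {blue,gold,pink,gray}
  6. kckA  = {blue,pink,gray}
  7. ckcA  = {red,teal,green}
  8. ckckA = {red,teal,green,gold}
applying k or c yields no new set

8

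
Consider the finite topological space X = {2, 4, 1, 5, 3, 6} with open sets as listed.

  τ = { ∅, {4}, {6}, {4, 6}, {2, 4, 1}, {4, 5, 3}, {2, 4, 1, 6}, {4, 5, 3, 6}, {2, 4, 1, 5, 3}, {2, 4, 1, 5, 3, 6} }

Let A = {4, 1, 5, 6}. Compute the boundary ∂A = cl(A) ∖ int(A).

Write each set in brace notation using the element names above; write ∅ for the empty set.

{2, 1, 5, 3}

open subsets of A: ∅, {4}, {6}, {4, 6}; so int(A) = {4, 6}
closure: X∖int(X∖A) = X∖∅ = {2, 4, 1, 5, 3, 6}
∂A = {2, 4, 1, 5, 3, 6} minus {4, 6} = {2, 1, 5, 3}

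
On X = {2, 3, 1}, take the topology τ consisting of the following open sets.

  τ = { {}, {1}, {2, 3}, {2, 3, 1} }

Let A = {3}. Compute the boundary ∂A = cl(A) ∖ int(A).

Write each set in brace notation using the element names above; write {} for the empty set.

U open, U⊆A: {}. int(A) = ⋃ = {}
X∖A={2, 1}, int(X∖A)={1}, hence cl(A)={2, 3}
∂A: remove int from cl → {2, 3}

{2, 3}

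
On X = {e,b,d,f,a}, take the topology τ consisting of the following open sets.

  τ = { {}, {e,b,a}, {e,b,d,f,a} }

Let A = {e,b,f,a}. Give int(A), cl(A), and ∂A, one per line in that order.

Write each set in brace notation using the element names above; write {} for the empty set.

open subsets of A: {}, {e,b,a}; so int(A) = {e,b,a}
closure: X∖int(X∖A) = X∖{} = {e,b,d,f,a}
∂A = {e,b,d,f,a} minus {e,b,a} = {d,f}

int(A) = {e,b,a}
cl(A)  = {e,b,d,f,a}
∂A     = {d,f}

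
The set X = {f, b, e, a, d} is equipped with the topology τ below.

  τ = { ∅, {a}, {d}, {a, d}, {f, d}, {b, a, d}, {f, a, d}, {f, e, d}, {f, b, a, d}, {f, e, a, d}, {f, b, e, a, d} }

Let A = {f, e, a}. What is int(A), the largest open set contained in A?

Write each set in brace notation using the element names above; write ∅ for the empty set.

{a}

U open, U⊆A: ∅, {a}. int(A) = ⋃ = {a}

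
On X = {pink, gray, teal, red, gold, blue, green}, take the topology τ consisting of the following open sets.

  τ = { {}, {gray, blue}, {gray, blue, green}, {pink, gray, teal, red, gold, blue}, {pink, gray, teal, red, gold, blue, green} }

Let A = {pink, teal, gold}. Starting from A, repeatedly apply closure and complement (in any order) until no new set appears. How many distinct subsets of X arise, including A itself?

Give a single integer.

closure: X∖int(X∖A) = X∖{gray, blue, green} = {pink, teal, red, gold}
Let k=closure and c=complement:
  1. A     = {pink, teal, gold}
  2. kA    = {pink, teal, red, gold}
  3. cA    = {gray, red, blue, green}
  4. ckA   = {gray, blue, green}
  5. kcA   = {pink, gray, teal, red, gold, blue, green}
  6. ckcA  = {}
— saturated at 6

6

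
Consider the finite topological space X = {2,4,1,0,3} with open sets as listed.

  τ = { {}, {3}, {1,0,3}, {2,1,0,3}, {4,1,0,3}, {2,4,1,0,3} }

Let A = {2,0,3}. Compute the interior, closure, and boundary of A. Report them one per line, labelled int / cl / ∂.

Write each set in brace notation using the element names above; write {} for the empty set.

int(A) = {3}
cl(A)  = {2,4,1,0,3}
∂A     = {2,4,1,0}

opens ⊆ A: {}, {3}; union → int = {3}
complement {4,1}; its interior {}; cl(A) = X∖{} = {2,4,1,0,3}
boundary = {2,4,1,0,3} ∖ {3} = {2,4,1,0}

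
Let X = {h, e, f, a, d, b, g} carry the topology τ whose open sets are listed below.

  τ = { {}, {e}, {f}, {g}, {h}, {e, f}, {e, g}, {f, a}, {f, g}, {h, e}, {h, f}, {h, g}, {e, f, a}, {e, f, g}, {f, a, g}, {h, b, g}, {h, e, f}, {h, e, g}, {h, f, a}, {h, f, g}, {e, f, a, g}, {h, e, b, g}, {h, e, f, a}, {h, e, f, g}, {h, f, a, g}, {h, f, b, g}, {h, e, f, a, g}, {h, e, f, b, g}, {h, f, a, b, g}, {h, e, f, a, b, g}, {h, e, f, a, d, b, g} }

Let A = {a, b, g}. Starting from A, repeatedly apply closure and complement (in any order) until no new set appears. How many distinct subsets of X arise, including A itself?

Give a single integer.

cl via duality: int({h, e, f, d}) = {h, e, f}, so X∖{h, e, f} = {a, d, b, g}
Write k for closure, c for complement:
  1. A     = {a, b, g}
  2. kA    = {a, d, b, g}
  3. cA    = {h, e, f, d}
  4. ckA   = {h, e, f}
  5. kcA   = {h, e, f, a, d, b}
  6. ckcA  = {g}
  7. kckcA = {d, b, g}
  8. ckckcA = {h, e, f, a}
applying k or c yields no new set

8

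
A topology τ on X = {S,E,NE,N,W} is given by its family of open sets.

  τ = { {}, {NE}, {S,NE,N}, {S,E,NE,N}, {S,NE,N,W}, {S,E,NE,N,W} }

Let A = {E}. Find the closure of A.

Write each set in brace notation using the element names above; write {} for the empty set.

{E}

X∖A={S,NE,N,W}, int(X∖A)={S,NE,N,W}, hence cl(A)={E}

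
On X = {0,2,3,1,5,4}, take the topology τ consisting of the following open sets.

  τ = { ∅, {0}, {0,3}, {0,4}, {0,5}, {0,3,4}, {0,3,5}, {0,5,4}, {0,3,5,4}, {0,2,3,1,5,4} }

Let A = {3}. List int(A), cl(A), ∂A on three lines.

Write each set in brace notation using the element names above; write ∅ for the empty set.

int(A) = ∅
cl(A)  = {2,3,1}
∂A     = {2,3,1}

U open, U⊆A: ∅. int(A) = ⋃ = ∅
X∖A={0,2,1,5,4}, int(X∖A)={0,5,4}, hence cl(A)={2,3,1}
∂A: remove int from cl → {2,3,1}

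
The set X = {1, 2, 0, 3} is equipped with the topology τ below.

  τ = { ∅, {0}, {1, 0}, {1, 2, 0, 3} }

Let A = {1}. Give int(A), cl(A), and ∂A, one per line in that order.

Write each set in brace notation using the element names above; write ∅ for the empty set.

int(A) = ∅
cl(A)  = {1, 2, 3}
∂A     = {1, 2, 3}

open subsets of A: ∅; so int(A) = ∅
closure: X∖int(X∖A) = X∖{0} = {1, 2, 3}
∂A = {1, 2, 3} minus ∅ = {1, 2, 3}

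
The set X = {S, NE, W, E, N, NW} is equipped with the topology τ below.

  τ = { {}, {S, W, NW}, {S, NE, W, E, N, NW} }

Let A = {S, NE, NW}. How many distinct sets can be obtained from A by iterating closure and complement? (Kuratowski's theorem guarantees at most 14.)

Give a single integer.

X∖A={W, E, N}, int(X∖A)={}, hence cl(A)={S, NE, W, E, N, NW}
Orbit (k=closure, c=complement):
  1. A     = {S, NE, NW}
  2. kA    = {S, NE, W, E, N, NW}
  3. cA    = {W, E, N}
  4. ckA   = {}
(closed under both — stop)

4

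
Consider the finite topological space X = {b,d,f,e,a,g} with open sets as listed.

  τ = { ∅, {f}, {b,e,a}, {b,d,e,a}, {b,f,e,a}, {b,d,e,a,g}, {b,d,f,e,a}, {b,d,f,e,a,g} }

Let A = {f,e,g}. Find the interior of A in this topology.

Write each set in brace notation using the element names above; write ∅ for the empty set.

U open, U⊆A: ∅, {f}. int(A) = ⋃ = {f}

{f}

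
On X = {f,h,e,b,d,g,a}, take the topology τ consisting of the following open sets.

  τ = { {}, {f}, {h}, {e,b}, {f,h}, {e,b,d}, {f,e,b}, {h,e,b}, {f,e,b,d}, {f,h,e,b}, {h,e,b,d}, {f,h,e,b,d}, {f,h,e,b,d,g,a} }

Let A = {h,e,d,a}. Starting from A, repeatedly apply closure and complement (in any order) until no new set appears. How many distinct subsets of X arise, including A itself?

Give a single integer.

cl via duality: int({f,b,g}) = {f}, so X∖{f} = {h,e,b,d,g,a}
Write k for closure, c for complement:
  1. A     = {h,e,d,a}
  2. kA    = {h,e,b,d,g,a}
  3. cA    = {f,b,g}
  4. ckA   = {f}
  5. kcA   = {f,e,b,d,g,a}
  6. kckA  = {f,g,a}
  7. ckcA  = {h}
  8. ckckA = {h,e,b,d}
  9. kckcA = {h,g,a}
  10. ckckcA = {f,e,b,d}
applying k or c yields no new set

10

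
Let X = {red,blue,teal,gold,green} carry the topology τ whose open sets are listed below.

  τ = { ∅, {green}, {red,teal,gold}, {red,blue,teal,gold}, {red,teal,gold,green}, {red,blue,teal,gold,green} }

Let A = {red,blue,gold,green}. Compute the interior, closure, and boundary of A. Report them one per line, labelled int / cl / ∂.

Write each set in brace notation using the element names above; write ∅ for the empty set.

open subsets of A: ∅, {green}; so int(A) = {green}
closure: X∖int(X∖A) = X∖∅ = {red,blue,teal,gold,green}
∂A = {red,blue,teal,gold,green} minus {green} = {red,blue,teal,gold}

int(A) = {green}
cl(A)  = {red,blue,teal,gold,green}
∂A     = {red,blue,teal,gold}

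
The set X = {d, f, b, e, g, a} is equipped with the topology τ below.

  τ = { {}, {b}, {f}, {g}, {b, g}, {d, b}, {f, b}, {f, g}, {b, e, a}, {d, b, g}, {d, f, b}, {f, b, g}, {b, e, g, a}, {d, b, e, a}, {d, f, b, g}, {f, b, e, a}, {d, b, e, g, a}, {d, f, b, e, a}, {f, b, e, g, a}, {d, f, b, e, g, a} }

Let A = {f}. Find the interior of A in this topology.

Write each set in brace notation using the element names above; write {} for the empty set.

interior: largest open inside A is {f} (from {}, {f})

{f}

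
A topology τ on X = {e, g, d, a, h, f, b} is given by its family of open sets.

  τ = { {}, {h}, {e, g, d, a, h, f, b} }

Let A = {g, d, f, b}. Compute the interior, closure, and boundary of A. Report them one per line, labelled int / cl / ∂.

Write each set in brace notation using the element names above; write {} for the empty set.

interior: largest open inside A is {} (from {})
cl via duality: int({e, a, h}) = {h}, so X∖{h} = {e, g, d, a, f, b}
cl∖int = {e, g, d, a, f, b}

int(A) = {}
cl(A)  = {e, g, d, a, f, b}
∂A     = {e, g, d, a, f, b}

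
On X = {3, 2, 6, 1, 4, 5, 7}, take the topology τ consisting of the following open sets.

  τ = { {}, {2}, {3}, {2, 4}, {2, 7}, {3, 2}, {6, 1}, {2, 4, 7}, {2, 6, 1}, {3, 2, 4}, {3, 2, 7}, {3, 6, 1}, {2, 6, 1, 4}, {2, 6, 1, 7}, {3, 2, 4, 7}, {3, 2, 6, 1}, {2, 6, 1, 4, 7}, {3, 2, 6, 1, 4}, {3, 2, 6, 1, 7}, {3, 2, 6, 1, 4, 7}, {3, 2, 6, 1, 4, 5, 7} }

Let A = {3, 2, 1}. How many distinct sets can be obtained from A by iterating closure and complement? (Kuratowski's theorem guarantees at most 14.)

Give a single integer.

X∖A={6, 4, 5, 7}, int(X∖A)={}, hence cl(A)={3, 2, 6, 1, 4, 5, 7}
Orbit (k=closure, c=complement):
  1. A     = {3, 2, 1}
  2. kA    = {3, 2, 6, 1, 4, 5, 7}
  3. cA    = {6, 4, 5, 7}
  4. ckA   = {}
  5. kcA   = {6, 1, 4, 5, 7}
  6. ckcA  = {3, 2}
  7. kckcA = {3, 2, 4, 5, 7}
  8. ckckcA = {6, 1}
  9. kckckcA = {6, 1, 5}
  10. ckckckcA = {3, 2, 4, 7}
(closed under both — stop)

10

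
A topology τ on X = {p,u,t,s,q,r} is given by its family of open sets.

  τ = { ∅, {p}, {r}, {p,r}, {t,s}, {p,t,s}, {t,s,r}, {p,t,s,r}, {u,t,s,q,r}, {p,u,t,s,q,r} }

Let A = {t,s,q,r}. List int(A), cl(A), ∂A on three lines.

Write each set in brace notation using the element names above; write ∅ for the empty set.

open subsets of A: ∅, {r}, {t,s}, {t,s,r}; so int(A) = {t,s,r}
closure: X∖int(X∖A) = X∖{p} = {u,t,s,q,r}
∂A = {u,t,s,q,r} minus {t,s,r} = {u,q}

int(A) = {t,s,r}
cl(A)  = {u,t,s,q,r}
∂A     = {u,q}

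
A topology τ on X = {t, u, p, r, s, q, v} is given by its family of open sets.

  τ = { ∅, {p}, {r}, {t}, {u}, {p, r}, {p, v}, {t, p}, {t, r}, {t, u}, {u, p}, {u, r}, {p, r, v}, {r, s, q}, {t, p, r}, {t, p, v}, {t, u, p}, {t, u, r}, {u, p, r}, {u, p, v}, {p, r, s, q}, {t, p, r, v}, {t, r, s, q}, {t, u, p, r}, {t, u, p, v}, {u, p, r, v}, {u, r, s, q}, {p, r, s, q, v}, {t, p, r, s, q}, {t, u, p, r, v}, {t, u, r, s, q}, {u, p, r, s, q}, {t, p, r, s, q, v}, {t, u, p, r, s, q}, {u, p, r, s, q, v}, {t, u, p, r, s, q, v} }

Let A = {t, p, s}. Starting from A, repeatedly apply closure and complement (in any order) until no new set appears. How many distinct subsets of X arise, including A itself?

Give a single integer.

closure: X∖int(X∖A) = X∖{u, r} = {t, p, s, q, v}
Let k=closure and c=complement:
  1. A     = {t, p, s}
  2. kA    = {t, p, s, q, v}
  3. cA    = {u, r, q, v}
  4. ckA   = {u, r}
  5. kcA   = {u, r, s, q, v}
  6. kckA  = {u, r, s, q}
  7. ckcA  = {t, p}
  8. ckckA = {t, p, v}
— saturated at 8

8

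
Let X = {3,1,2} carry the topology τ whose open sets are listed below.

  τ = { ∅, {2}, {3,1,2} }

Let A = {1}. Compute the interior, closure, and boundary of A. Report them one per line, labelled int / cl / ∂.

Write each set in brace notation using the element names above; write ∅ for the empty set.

open subsets of A: ∅; so int(A) = ∅
closure: X∖int(X∖A) = X∖{2} = {3,1}
∂A = {3,1} minus ∅ = {3,1}

int(A) = ∅
cl(A)  = {3,1}
∂A     = {3,1}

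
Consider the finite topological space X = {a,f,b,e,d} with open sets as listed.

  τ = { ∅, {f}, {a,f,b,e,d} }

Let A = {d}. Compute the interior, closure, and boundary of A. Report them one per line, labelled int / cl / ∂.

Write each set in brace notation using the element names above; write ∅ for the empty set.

interior: largest open inside A is ∅ (from ∅)
cl via duality: int({a,f,b,e}) = {f}, so X∖{f} = {a,b,e,d}
cl∖int = {a,b,e,d}

int(A) = ∅
cl(A)  = {a,b,e,d}
∂A     = {a,b,e,d}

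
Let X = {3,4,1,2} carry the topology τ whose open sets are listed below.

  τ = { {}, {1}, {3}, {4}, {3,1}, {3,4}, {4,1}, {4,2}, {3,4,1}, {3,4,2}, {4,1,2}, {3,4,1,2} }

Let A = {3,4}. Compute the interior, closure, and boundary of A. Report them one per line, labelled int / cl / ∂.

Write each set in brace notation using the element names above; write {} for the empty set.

interior: largest open inside A is {3,4} (from {}, {4}, {3}, {3,4})
cl via duality: int({1,2}) = {1}, so X∖{1} = {3,4,2}
cl∖int = {2}

int(A) = {3,4}
cl(A)  = {3,4,2}
∂A     = {2}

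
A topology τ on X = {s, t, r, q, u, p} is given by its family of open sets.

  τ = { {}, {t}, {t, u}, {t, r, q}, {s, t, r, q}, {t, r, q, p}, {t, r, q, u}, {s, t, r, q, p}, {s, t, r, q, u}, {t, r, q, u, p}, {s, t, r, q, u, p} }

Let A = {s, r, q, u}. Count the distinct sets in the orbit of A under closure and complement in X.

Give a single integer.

6

complement {t, p}; its interior {t}; cl(A) = X∖{t} = {s, r, q, u, p}
With k = closure, c = complement:
  1. A     = {s, r, q, u}
  2. kA    = {s, r, q, u, p}
  3. cA    = {t, p}
  4. ckA   = {t}
  5. kcA   = {s, t, r, q, u, p}
  6. ckcA  = {}
k, c of each give nothing new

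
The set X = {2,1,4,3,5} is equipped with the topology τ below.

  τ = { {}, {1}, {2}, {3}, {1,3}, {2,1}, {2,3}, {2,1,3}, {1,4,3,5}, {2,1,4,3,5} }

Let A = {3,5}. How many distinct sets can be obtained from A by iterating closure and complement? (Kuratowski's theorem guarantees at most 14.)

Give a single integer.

6

cl via duality: int({2,1,4}) = {2,1}, so X∖{2,1} = {4,3,5}
Write k for closure, c for complement:
  1. A     = {3,5}
  2. kA    = {4,3,5}
  3. cA    = {2,1,4}
  4. ckA   = {2,1}
  5. kcA   = {2,1,4,5}
  6. ckcA  = {3}
applying k or c yields no new set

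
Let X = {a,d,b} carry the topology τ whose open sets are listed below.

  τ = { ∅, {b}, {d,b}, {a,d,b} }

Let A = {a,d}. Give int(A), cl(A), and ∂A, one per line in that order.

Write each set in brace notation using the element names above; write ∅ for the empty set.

interior: largest open inside A is ∅ (from ∅)
cl via duality: int({b}) = {b}, so X∖{b} = {a,d}
cl∖int = {a,d}

int(A) = ∅
cl(A)  = {a,d}
∂A     = {a,d}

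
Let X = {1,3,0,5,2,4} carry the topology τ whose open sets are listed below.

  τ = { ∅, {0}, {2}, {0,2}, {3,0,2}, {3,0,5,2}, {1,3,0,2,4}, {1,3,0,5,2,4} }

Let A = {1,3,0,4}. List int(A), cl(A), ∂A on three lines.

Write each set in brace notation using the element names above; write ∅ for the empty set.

int(A) = {0}
cl(A)  = {1,3,0,5,4}
∂A     = {1,3,5,4}

open subsets of A: ∅, {0}; so int(A) = {0}
closure: X∖int(X∖A) = X∖{2} = {1,3,0,5,4}
∂A = {1,3,0,5,4} minus {0} = {1,3,5,4}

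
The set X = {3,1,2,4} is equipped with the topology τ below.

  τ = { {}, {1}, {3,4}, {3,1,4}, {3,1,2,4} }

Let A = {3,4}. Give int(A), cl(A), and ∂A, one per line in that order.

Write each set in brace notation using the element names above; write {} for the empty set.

int(A) = {3,4}
cl(A)  = {3,2,4}
∂A     = {2}

open subsets of A: {}, {3,4}; so int(A) = {3,4}
closure: X∖int(X∖A) = X∖{1} = {3,2,4}
∂A = {3,2,4} minus {3,4} = {2}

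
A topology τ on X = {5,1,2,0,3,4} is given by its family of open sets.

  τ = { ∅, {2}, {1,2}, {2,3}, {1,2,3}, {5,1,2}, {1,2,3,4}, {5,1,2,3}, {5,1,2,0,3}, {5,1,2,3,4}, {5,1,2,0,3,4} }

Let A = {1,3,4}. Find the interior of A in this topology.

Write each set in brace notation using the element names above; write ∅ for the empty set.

interior: largest open inside A is ∅ (from ∅)

∅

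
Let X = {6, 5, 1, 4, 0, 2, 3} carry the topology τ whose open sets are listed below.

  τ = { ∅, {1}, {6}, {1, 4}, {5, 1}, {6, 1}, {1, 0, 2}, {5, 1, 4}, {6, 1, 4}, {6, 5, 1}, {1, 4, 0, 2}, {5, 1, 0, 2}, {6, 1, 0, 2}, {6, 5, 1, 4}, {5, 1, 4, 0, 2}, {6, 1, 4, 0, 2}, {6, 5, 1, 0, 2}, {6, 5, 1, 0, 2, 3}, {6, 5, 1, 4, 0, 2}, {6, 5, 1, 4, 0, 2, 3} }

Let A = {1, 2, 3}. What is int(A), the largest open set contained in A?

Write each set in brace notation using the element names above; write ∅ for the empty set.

{1}

U open, U⊆A: ∅, {1}. int(A) = ⋃ = {1}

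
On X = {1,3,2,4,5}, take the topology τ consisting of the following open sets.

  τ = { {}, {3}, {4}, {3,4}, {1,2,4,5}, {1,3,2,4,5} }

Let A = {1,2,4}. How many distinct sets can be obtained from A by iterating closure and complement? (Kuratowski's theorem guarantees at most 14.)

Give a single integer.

6

closure: X∖int(X∖A) = X∖{3} = {1,2,4,5}
Let k=closure and c=complement:
  1. A     = {1,2,4}
  2. kA    = {1,2,4,5}
  3. cA    = {3,5}
  4. ckA   = {3}
  5. kcA   = {1,3,2,5}
  6. ckcA  = {4}
— saturated at 6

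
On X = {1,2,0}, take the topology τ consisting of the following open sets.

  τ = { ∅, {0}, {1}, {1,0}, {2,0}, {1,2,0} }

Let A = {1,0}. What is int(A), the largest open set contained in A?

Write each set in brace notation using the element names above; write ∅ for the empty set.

U open, U⊆A: ∅, {0}, {1}, {1,0}. int(A) = ⋃ = {1,0}

{1,0}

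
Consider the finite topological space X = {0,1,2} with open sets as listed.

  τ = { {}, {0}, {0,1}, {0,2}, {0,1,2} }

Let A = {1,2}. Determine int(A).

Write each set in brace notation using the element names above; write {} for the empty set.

interior: largest open inside A is {} (from {})

{}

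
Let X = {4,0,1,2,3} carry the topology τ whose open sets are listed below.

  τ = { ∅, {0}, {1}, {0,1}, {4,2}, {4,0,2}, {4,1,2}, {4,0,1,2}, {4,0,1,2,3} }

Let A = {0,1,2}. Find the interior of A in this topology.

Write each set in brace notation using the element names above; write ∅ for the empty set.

interior: largest open inside A is {0,1} (from ∅, {0}, {1}, {0,1})

{0,1}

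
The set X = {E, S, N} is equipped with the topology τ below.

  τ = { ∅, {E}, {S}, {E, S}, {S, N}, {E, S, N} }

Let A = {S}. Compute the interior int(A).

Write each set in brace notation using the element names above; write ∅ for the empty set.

U open, U⊆A: ∅, {S}. int(A) = ⋃ = {S}

{S}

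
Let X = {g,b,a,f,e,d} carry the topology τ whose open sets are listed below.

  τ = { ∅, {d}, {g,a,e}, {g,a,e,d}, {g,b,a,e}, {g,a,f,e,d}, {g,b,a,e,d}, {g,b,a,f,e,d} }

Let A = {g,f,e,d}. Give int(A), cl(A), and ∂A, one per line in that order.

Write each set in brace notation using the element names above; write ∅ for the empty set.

int(A) = {d}
cl(A)  = {g,b,a,f,e,d}
∂A     = {g,b,a,f,e}

interior: largest open inside A is {d} (from ∅, {d})
cl via duality: int({b,a}) = ∅, so X∖∅ = {g,b,a,f,e,d}
cl∖int = {g,b,a,f,e}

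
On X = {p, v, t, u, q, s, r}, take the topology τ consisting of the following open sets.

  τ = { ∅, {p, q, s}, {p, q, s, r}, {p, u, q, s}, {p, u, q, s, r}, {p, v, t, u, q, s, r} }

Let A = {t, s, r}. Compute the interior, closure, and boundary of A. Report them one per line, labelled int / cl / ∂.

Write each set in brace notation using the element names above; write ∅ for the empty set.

int(A) = ∅
cl(A)  = {p, v, t, u, q, s, r}
∂A     = {p, v, t, u, q, s, r}

opens ⊆ A: ∅; union → int = ∅
complement {p, v, u, q}; its interior ∅; cl(A) = X∖∅ = {p, v, t, u, q, s, r}
boundary = {p, v, t, u, q, s, r} ∖ ∅ = {p, v, t, u, q, s, r}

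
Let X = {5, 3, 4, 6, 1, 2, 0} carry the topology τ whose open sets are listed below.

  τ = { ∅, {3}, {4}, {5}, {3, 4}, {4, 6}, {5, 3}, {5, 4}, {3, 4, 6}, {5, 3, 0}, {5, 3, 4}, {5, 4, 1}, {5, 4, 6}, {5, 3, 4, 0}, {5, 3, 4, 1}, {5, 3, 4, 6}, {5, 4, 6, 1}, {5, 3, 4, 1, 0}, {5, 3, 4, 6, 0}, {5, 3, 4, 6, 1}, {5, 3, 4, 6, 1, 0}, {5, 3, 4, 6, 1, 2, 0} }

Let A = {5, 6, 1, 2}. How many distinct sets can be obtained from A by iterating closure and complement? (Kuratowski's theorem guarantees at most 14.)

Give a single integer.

closure: X∖int(X∖A) = X∖{3, 4} = {5, 6, 1, 2, 0}
Let k=closure and c=complement:
  1. A     = {5, 6, 1, 2}
  2. kA    = {5, 6, 1, 2, 0}
  3. cA    = {3, 4, 0}
  4. ckA   = {3, 4}
  5. kcA   = {3, 4, 6, 1, 2, 0}
  6. ckcA  = {5}
  7. kckcA = {5, 1, 2, 0}
  8. ckckcA = {3, 4, 6}
— saturated at 8

8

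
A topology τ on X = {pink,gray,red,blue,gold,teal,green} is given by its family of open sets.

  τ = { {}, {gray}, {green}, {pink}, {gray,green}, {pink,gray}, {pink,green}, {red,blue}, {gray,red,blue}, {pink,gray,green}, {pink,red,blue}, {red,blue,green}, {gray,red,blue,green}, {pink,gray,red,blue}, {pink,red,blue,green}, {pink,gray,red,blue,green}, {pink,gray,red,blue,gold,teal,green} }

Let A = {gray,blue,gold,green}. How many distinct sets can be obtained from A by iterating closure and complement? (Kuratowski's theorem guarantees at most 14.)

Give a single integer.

closure: X∖int(X∖A) = X∖{pink} = {gray,red,blue,gold,teal,green}
Let k=closure and c=complement:
  1. A     = {gray,blue,gold,green}
  2. kA    = {gray,red,blue,gold,teal,green}
  3. cA    = {pink,red,teal}
  4. ckA   = {pink}
  5. kcA   = {pink,red,blue,gold,teal}
  6. kckA  = {pink,gold,teal}
  7. ckcA  = {gray,green}
  8. ckckA = {gray,red,blue,green}
  9. kckcA = {gray,gold,teal,green}
  10. ckckcA = {pink,red,blue}
— saturated at 10

10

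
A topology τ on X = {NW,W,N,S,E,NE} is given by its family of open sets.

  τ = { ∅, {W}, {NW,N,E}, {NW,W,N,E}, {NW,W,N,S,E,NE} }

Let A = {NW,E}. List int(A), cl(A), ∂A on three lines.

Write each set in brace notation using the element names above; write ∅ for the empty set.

int(A) = ∅
cl(A)  = {NW,N,S,E,NE}
∂A     = {NW,N,S,E,NE}

interior: largest open inside A is ∅ (from ∅)
cl via duality: int({W,N,S,NE}) = {W}, so X∖{W} = {NW,N,S,E,NE}
cl∖int = {NW,N,S,E,NE}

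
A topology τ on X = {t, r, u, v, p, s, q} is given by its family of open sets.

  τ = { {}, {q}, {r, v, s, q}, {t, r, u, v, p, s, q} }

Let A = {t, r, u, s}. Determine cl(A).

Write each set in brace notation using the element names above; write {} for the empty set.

{t, r, u, v, p, s}

complement {v, p, q}; its interior {q}; cl(A) = X∖{q} = {t, r, u, v, p, s}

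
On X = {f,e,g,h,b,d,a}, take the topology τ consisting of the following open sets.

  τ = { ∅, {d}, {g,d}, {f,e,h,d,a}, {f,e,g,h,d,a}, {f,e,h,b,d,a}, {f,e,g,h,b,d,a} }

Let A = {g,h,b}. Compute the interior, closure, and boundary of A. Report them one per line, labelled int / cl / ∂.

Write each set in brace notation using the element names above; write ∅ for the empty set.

int(A) = ∅
cl(A)  = {f,e,g,h,b,a}
∂A     = {f,e,g,h,b,a}

U open, U⊆A: ∅. int(A) = ⋃ = ∅
X∖A={f,e,d,a}, int(X∖A)={d}, hence cl(A)={f,e,g,h,b,a}
∂A: remove int from cl → {f,e,g,h,b,a}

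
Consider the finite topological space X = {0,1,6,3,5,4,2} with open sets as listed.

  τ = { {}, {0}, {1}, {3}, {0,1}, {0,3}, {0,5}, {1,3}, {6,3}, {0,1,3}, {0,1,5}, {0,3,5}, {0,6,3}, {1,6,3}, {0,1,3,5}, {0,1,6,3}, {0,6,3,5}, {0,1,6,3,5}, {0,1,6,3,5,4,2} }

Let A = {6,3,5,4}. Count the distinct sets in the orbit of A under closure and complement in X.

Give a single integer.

8

complement {0,1,2}; its interior {0,1}; cl(A) = X∖{0,1} = {6,3,5,4,2}
With k = closure, c = complement:
  1. A     = {6,3,5,4}
  2. kA    = {6,3,5,4,2}
  3. cA    = {0,1,2}
  4. ckA   = {0,1}
  5. kcA   = {0,1,5,4,2}
  6. ckcA  = {6,3}
  7. kckcA = {6,3,4,2}
  8. ckckcA = {0,1,5}
k, c of each give nothing new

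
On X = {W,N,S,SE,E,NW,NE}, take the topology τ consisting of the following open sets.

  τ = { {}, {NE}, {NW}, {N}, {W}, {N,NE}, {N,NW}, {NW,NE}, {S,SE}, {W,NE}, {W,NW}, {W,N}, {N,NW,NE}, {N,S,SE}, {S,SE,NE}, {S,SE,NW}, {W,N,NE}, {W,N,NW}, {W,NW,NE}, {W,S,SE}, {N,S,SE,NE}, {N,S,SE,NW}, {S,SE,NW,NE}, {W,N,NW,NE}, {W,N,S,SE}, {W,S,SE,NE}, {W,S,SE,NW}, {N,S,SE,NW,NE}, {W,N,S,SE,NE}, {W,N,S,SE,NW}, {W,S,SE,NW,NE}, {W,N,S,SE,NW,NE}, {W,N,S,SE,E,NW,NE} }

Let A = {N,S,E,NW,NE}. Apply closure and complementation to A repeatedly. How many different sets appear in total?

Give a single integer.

complement {W,SE}; its interior {W}; cl(A) = X∖{W} = {N,S,SE,E,NW,NE}
With k = closure, c = complement:
  1. A     = {N,S,E,NW,NE}
  2. kA    = {N,S,SE,E,NW,NE}
  3. cA    = {W,SE}
  4. ckA   = {W}
  5. kcA   = {W,S,SE,E}
  6. kckA  = {W,E}
  7. ckcA  = {N,NW,NE}
  8. ckckA = {N,S,SE,NW,NE}
  9. kckcA = {N,E,NW,NE}
  10. ckckcA = {W,S,SE}
k, c of each give nothing new

10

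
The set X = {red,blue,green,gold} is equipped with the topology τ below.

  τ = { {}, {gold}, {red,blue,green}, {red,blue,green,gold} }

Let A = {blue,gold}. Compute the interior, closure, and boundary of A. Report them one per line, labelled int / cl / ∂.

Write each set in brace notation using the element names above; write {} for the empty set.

open subsets of A: {}, {gold}; so int(A) = {gold}
closure: X∖int(X∖A) = X∖{} = {red,blue,green,gold}
∂A = {red,blue,green,gold} minus {gold} = {red,blue,green}

int(A) = {gold}
cl(A)  = {red,blue,green,gold}
∂A     = {red,blue,green}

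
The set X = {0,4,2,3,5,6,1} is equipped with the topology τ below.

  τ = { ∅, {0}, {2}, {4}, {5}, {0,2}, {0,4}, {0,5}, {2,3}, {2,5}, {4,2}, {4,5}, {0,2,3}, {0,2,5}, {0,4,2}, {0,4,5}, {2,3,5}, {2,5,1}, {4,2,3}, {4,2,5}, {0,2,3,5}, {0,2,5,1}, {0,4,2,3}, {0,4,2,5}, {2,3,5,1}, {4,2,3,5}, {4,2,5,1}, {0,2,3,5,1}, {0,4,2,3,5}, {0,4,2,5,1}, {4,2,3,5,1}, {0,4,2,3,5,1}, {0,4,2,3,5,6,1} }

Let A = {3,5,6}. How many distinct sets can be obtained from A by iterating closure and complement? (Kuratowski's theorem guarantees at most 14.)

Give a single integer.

8

complement {0,4,2,1}; its interior {0,4,2}; cl(A) = X∖{0,4,2} = {3,5,6,1}
With k = closure, c = complement:
  1. A     = {3,5,6}
  2. kA    = {3,5,6,1}
  3. cA    = {0,4,2,1}
  4. ckA   = {0,4,2}
  5. kcA   = {0,4,2,3,6,1}
  6. ckcA  = {5}
  7. kckcA = {5,6,1}
  8. ckckcA = {0,4,2,3}
k, c of each give nothing new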